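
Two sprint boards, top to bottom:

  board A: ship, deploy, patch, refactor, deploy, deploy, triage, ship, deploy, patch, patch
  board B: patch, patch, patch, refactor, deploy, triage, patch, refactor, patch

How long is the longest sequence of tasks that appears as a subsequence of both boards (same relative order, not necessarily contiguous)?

6

Match patch [3,3] → refactor [4,4] → deploy [6,5] → triage [7,6] → patch [10,7] → patch [11,9] — 6 tasks in the same relative order in both. dp[11][9] = 6 confirms this is the maximum.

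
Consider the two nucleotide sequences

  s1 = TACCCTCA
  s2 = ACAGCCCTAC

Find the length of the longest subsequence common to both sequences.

6

One common subsequence of length 6: A at s1[2]=s2[3], then C at s1[3]=s2[5], then C at s1[4]=s2[6], then C at s1[5]=s2[7], then T at s1[6]=s2[8], then C at s1[7]=s2[10], and the DP table's final entry dp[8][10] is also 6, so no common subsequence is longer.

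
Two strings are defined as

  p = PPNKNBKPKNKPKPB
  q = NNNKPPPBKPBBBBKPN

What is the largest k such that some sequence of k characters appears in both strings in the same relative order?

One common subsequence of length 8: N [3,2], then N [5,3], then K [7,4], then P [8,7], then K [11,9], then P [12,10], then K [13,15], then P [14,16]. Since dp[15][17] = 8, nothing longer is possible.

8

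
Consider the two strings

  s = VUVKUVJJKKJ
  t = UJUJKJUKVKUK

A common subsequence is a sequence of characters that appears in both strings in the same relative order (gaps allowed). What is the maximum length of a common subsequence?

Match U at s[2]=t[3] → K at s[4]=t[5] → U at s[5]=t[7] → V at s[6]=t[9] → K at s[9]=t[10] → K at s[10]=t[12] — 6 characters in the same relative order in both. dp[11][12] = 6 confirms this is the maximum.

6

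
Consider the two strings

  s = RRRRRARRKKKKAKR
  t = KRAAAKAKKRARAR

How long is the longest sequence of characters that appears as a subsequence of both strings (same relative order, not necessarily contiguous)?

7

One common subsequence of length 7: R [1,2], then A [6,5], then K [9,6], then K [10,8], then K [11,9], then A [13,13], then R [15,14]. Since dp[15][14] = 7, nothing longer is possible.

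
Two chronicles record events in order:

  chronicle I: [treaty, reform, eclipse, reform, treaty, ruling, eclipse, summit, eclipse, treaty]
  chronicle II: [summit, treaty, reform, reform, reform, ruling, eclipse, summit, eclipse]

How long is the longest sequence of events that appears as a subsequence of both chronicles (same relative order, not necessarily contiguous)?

One common subsequence of length 7: treaty at chronicle I[1]=chronicle II[2]; then reform at chronicle I[2]=chronicle II[4]; then reform at chronicle I[4]=chronicle II[5]; then ruling at chronicle I[6]=chronicle II[6]; then eclipse at chronicle I[7]=chronicle II[7]; then summit at chronicle I[8]=chronicle II[8]; then eclipse at chronicle I[9]=chronicle II[9]. The LCS DP gives dp[10][9] = 7, so this is optimal.

7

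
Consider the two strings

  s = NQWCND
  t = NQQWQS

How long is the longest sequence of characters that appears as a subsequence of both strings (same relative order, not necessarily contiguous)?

3

Let dp[i][j] be the LCS length of the first i characters of s and the first j characters of t. dp[i][j] = dp[i-1][j-1]+1 when the i-th and j-th characters match, else max(dp[i-1][j], dp[i][j-1]).
    ·  N  Q  Q  W  Q  S
 ·  0  0  0  0  0  0  0
 N  0  1  1  1  1  1  1
 Q  0  1  2  2  2  2  2
 W  0  1  2  2  3  3  3
 C  0  1  2  2  3  3  3
 N  0  1  2  2  3  3  3
 D  0  1  2  2  3  3  3
dp[6][6] = 3. One LCS (by backtracking along matches): NQW.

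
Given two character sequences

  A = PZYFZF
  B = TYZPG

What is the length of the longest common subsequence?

2

Pick Y [3,2]; then Z [5,3]; all 2 characters appear in both, in order. The LCS DP gives dp[6][5] = 2, so this is optimal.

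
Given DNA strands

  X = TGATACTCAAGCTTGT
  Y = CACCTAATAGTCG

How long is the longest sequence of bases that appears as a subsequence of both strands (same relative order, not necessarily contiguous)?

8

Match T [1,5] → A [3,6] → A [5,7] → T [7,8] → A [10,9] → G [11,10] → C [12,12] → G [15,13] — 8 bases in the same relative order in both. dp[16][13] = 8 confirms this is the maximum.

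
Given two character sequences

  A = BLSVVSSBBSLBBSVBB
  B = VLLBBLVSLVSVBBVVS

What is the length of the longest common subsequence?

9

Pick B (A #1, B #5) → L (A #2, B #6) → V (A #5, B #7) → S (A #10, B #8) → L (A #11, B #9) → S (A #14, B #11) → V (A #15, B #12) → B (A #16, B #13) → B (A #17, B #14); all 9 characters appear in both, in order, and the DP table's final entry dp[17][17] is also 9, so no common subsequence is longer.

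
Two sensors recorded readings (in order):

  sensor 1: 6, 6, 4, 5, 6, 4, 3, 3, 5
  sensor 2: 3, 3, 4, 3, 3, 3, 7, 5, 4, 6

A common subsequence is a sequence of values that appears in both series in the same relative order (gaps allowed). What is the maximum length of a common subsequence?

4

Let dp[i][j] be the LCS length of the first i values of sensor 1 and the first j values of sensor 2. dp[i][j] = dp[i-1][j-1]+1 when the i-th and j-th values match, else max(dp[i-1][j], dp[i][j-1]).
    ·  3  3  4  3  3  3  7  5  4  6
 ·  0  0  0  0  0  0  0  0  0  0  0
 6  0  0  0  0  0  0  0  0  0  0  1
 6  0  0  0  0  0  0  0  0  0  0  1
 4  0  0  0  1  1  1  1  1  1  1  1
 5  0  0  0  1  1  1  1  1  2  2  2
 6  0  0  0  1  1  1  1  1  2  2  3
 4  0  0  0  1  1  1  1  1  2  3  3
 3  0  1  1  1  2  2  2  2  2  3  3
 3  0  1  2  2  2  3  3  3  3  3  3
 5  0  1  2  2  2  3  3  3  4  4  4
dp[9][10] = 4. One LCS (by backtracking along matches): 4, 3, 3, 5.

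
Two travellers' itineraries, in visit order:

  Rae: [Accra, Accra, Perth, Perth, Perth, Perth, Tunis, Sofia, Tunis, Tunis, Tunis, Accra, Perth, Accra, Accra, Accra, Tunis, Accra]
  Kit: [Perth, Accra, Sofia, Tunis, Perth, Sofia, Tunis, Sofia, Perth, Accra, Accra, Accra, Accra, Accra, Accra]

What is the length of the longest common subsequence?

9

Match Accra [1,2] → Perth [3,5] → Tunis [7,7] → Sofia [8,8] → Accra [12,11] → Accra [14,12] → Accra [15,13] → Accra [16,14] → Accra [18,15] — 9 stops in the same relative order in both. dp[18][15] = 9 confirms this is the maximum.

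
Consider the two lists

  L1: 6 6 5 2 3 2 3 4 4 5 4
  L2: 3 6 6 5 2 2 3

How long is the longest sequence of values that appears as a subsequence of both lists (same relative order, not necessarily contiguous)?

Pick 6 (L1 #1, L2 #2) → 6 (L1 #2, L2 #3) → 5 (L1 #3, L2 #4) → 2 (L1 #4, L2 #5) → 2 (L1 #6, L2 #6) → 3 (L1 #7, L2 #7); all 6 values appear in both, in order. The LCS DP gives dp[11][7] = 6, so this is optimal.

6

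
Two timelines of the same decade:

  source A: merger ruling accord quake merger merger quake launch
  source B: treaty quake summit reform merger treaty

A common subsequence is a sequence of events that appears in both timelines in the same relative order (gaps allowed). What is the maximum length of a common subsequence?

2

Pick quake [4,2]; then merger [5,5]; all 2 events appear in both, in order, and the DP table's final entry dp[8][6] is also 2, so no common subsequence is longer.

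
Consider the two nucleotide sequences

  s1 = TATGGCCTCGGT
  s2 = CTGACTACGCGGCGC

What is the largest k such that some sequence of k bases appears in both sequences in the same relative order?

Match T [1,2]; then A [2,4]; then T [3,6]; then G [4,11]; then G [5,12]; then C [6,13]; then C [9,15] — 7 bases in the same relative order in both. dp[12][15] = 7 confirms this is the maximum.

7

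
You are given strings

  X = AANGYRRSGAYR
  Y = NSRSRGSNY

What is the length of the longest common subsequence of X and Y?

5

Let dp[i][j] be the LCS length of the first i characters of X and the first j characters of Y. dp[i][j] = dp[i-1][j-1]+1 when the i-th and j-th characters match, else max(dp[i-1][j], dp[i][j-1]).
    ·  N  S  R  S  R  G  S  N  Y
 ·  0  0  0  0  0  0  0  0  0  0
 A  0  0  0  0  0  0  0  0  0  0
 A  0  0  0  0  0  0  0  0  0  0
 N  0  1  1  1  1  1  1  1  1  1
 G  0  1  1  1  1  1  2  2  2  2
 Y  0  1  1  1  1  1  2  2  2  3
 R  0  1  1  2  2  2  2  2  2  3
 R  0  1  1  2  2  3  3  3  3  3
 S  0  1  2  2  3  3  3  4  4  4
 G  0  1  2  2  3  3  4  4  4  4
 A  0  1  2  2  3  3  4  4  4  4
 Y  0  1  2  2  3  3  4  4  4  5
 R  0  1  2  3  3  4  4  4  4  5
dp[12][9] = 5. One LCS (by backtracking along matches): NRRSY.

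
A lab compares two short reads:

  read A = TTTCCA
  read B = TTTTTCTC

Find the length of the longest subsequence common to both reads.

Match T (read A #1, read B #3), T (read A #2, read B #4), T (read A #3, read B #5), C (read A #4, read B #6), C (read A #5, read B #8) — 5 bases in the same relative order in both. The LCS DP gives dp[6][8] = 5, so this is optimal.

5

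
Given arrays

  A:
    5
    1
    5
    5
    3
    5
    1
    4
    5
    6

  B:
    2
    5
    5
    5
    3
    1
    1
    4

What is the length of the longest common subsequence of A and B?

6

Pick 5 at A[1]=B[2] → 5 at A[3]=B[3] → 5 at A[4]=B[4] → 3 at A[5]=B[5] → 1 at A[7]=B[7] → 4 at A[8]=B[8]; all 6 values appear in both, in order. Since dp[10][8] = 6, nothing longer is possible.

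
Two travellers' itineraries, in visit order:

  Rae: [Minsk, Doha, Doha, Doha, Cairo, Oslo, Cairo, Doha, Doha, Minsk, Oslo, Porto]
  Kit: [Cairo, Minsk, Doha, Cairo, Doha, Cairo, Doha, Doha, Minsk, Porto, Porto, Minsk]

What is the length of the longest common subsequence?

8

Pick Minsk [1,2] → Doha [2,3] → Doha [4,5] → Cairo [7,6] → Doha [8,7] → Doha [9,8] → Minsk [10,9] → Porto [12,11]; all 8 stops appear in both, in order. dp[12][12] = 8 confirms this is the maximum.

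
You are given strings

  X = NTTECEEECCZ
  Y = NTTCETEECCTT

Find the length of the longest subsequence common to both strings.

Let dp[i][j] be the LCS length of the first i characters of X and the first j characters of Y. dp[i][j] = dp[i-1][j-1]+1 when the i-th and j-th characters match, else max(dp[i-1][j], dp[i][j-1]).
    ·  N  T  T  C  E  T  E  E  C  C  T  T
 ·  0  0  0  0  0  0  0  0  0  0  0  0  0
 N  0  1  1  1  1  1  1  1  1  1  1  1  1
 T  0  1  2  2  2  2  2  2  2  2  2  2  2
 T  0  1  2  3  3  3  3  3  3  3  3  3  3
 E  0  1  2  3  3  4  4  4  4  4  4  4  4
 C  0  1  2  3  4  4  4  4  4  5  5  5  5
 E  0  1  2  3  4  5  5  5  5  5  5  5  5
 E  0  1  2  3  4  5  5  6  6  6  6  6  6
 E  0  1  2  3  4  5  5  6  7  7  7  7  7
 C  0  1  2  3  4  5  5  6  7  8  8  8  8
 C  0  1  2  3  4  5  5  6  7  8  9  9  9
 Z  0  1  2  3  4  5  5  6  7  8  9  9  9
dp[11][12] = 9. One LCS (by backtracking along matches): NTTCEEECC.

9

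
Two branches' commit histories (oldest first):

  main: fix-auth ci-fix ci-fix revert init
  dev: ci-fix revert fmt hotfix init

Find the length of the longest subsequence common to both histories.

Match ci-fix at main[3]=dev[1], revert at main[4]=dev[2], init at main[5]=dev[5] — 3 commits in the same relative order in both. dp[5][5] = 3 confirms this is the maximum.

3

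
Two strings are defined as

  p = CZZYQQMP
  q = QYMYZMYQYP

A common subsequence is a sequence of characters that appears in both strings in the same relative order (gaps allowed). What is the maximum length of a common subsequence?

Match Z [2,5]; then Y [4,7]; then Q [5,8]; then P [8,10] — 4 characters in the same relative order in both. Since dp[8][10] = 4, nothing longer is possible.

4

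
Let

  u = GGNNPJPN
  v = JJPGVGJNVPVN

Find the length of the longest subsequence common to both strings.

5

Pick G (u #1, v #4); then G (u #2, v #6); then N (u #3, v #8); then P (u #5, v #10); then N (u #8, v #12); all 5 characters appear in both, in order. dp[8][12] = 5 confirms this is the maximum.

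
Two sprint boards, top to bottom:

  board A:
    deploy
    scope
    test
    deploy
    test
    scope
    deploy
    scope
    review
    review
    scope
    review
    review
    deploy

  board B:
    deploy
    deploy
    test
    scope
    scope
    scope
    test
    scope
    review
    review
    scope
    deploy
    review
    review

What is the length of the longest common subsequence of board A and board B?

10

Match deploy [1,1], deploy [4,2], test [5,3], scope [6,6], scope [8,8], review [9,9], review [10,10], scope [11,11], review [12,13], review [13,14] — 10 tasks in the same relative order in both. The LCS DP gives dp[14][14] = 10, so this is optimal.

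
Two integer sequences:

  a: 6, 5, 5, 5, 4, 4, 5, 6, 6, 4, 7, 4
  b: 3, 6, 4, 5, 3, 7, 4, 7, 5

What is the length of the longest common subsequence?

Pick 6 (a #1, b #2), then 4 (a #6, b #3), then 5 (a #7, b #4), then 4 (a #10, b #7), then 7 (a #11, b #8); all 5 values appear in both, in order. Since dp[12][9] = 5, nothing longer is possible.

5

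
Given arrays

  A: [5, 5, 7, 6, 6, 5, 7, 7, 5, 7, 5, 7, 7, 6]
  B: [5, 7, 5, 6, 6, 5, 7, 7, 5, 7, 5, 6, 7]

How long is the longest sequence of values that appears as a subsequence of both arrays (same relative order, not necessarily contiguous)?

One common subsequence of length 11: 5 (A #1, B #1); then 5 (A #2, B #3); then 6 (A #4, B #4); then 6 (A #5, B #5); then 5 (A #6, B #6); then 7 (A #7, B #7); then 7 (A #8, B #8); then 5 (A #9, B #9); then 7 (A #10, B #10); then 5 (A #11, B #11); then 7 (A #13, B #13). dp[14][13] = 11 confirms this is the maximum.

11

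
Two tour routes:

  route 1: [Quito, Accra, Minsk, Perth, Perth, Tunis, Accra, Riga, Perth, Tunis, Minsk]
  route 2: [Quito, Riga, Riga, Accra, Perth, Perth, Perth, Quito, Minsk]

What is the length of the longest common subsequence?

One common subsequence of length 6: Quito (route 1 #1, route 2 #1); then Accra (route 1 #2, route 2 #4); then Perth (route 1 #4, route 2 #5); then Perth (route 1 #5, route 2 #6); then Perth (route 1 #9, route 2 #7); then Minsk (route 1 #11, route 2 #9), and the DP table's final entry dp[11][9] is also 6, so no common subsequence is longer.

6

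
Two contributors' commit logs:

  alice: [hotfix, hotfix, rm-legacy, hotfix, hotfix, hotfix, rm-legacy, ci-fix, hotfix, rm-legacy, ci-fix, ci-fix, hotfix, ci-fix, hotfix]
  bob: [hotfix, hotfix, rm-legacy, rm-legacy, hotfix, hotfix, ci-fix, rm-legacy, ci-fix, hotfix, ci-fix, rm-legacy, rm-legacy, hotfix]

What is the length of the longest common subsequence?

Taking hotfix [1,1] → hotfix [2,2] → rm-legacy [3,4] → hotfix [5,5] → hotfix [6,6] → ci-fix [8,7] → rm-legacy [10,8] → ci-fix [12,9] → hotfix [13,10] → ci-fix [14,11] → hotfix [15,14] gives a common subsequence of length 11, and the DP table's final entry dp[15][14] is also 11, so no common subsequence is longer.

11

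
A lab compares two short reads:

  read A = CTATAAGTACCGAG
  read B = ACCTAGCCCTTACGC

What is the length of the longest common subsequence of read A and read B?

8

Match C [1,3]; then T [2,4]; then A [3,5]; then T [4,10]; then T [8,11]; then A [9,12]; then C [10,13]; then C [11,15] — 8 bases in the same relative order in both. The LCS DP gives dp[14][15] = 8, so this is optimal.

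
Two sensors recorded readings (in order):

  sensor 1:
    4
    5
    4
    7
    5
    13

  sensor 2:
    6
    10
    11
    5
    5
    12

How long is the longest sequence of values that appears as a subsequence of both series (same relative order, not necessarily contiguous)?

Match 5 (sensor 1 #2, sensor 2 #4) → 5 (sensor 1 #5, sensor 2 #5) — 2 values in the same relative order in both. Since dp[6][6] = 2, nothing longer is possible.

2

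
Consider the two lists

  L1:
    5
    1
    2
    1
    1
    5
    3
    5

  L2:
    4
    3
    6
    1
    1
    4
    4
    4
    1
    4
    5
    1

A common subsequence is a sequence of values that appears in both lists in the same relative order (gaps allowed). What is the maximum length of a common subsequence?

One common subsequence of length 4: 1 (L1 #2, L2 #4) → 1 (L1 #4, L2 #5) → 1 (L1 #5, L2 #9) → 5 (L1 #6, L2 #11). dp[8][12] = 4 confirms this is the maximum.

4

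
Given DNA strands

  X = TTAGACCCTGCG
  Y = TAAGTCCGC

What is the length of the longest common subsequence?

7

Match T (X #1, Y #1), A (X #3, Y #3), G (X #4, Y #4), C (X #7, Y #6), C (X #8, Y #7), G (X #10, Y #8), C (X #11, Y #9) — 7 bases in the same relative order in both. Since dp[12][9] = 7, nothing longer is possible.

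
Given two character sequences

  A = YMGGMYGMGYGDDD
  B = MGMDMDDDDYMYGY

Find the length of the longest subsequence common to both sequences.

7

Taking M (A #2, B #1) → G (A #3, B #2) → M (A #5, B #5) → Y (A #6, B #10) → M (A #8, B #11) → G (A #9, B #13) → Y (A #10, B #14) gives a common subsequence of length 7. Since dp[14][14] = 7, nothing longer is possible.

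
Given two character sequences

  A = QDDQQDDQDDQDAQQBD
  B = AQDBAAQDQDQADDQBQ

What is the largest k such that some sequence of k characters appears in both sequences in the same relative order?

10

Match Q (A #1, B #2) → D (A #2, B #3) → D (A #3, B #8) → Q (A #5, B #9) → D (A #7, B #10) → Q (A #8, B #11) → D (A #9, B #13) → D (A #10, B #14) → Q (A #11, B #15) → Q (A #15, B #17) — 10 characters in the same relative order in both. dp[17][17] = 10 confirms this is the maximum.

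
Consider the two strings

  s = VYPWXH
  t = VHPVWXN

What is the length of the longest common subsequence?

4

Let dp[i][j] be the LCS length of the first i characters of s and the first j characters of t. dp[i][j] = dp[i-1][j-1]+1 when the i-th and j-th characters match, else max(dp[i-1][j], dp[i][j-1]).
    ·  V  H  P  V  W  X  N
 ·  0  0  0  0  0  0  0  0
 V  0  1  1  1  1  1  1  1
 Y  0  1  1  1  1  1  1  1
 P  0  1  1  2  2  2  2  2
 W  0  1  1  2  2  3  3  3
 X  0  1  1  2  2  3  4  4
 H  0  1  2  2  2  3  4  4
dp[6][7] = 4. One LCS (by backtracking along matches): VPWX.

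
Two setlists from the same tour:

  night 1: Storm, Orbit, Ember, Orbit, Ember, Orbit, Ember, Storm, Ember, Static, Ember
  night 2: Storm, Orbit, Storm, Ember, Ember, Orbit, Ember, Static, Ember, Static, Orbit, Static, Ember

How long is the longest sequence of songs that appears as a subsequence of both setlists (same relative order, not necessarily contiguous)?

Pick Storm (night 1 #1, night 2 #1) → Orbit (night 1 #2, night 2 #2) → Ember (night 1 #3, night 2 #4) → Ember (night 1 #5, night 2 #5) → Orbit (night 1 #6, night 2 #6) → Ember (night 1 #7, night 2 #7) → Ember (night 1 #9, night 2 #9) → Static (night 1 #10, night 2 #12) → Ember (night 1 #11, night 2 #13); all 9 songs appear in both, in order, and the DP table's final entry dp[11][13] is also 9, so no common subsequence is longer.

9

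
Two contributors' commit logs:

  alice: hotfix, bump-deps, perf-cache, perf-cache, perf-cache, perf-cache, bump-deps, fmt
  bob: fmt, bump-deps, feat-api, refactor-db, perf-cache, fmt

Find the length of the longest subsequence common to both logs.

3

Pick bump-deps (alice #2, bob #2), perf-cache (alice #6, bob #5), fmt (alice #8, bob #6); all 3 commits appear in both, in order. dp[8][6] = 3 confirms this is the maximum.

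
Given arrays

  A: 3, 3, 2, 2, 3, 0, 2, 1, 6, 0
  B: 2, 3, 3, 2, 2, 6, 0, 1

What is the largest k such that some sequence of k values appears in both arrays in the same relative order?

6

Let dp[i][j] be the LCS length of the first i values of A and the first j values of B. dp[i][j] = dp[i-1][j-1]+1 when the i-th and j-th values match, else max(dp[i-1][j], dp[i][j-1]).
    ·  2  3  3  2  2  6  0  1
 ·  0  0  0  0  0  0  0  0  0
 3  0  0  1  1  1  1  1  1  1
 3  0  0  1  2  2  2  2  2  2
 2  0  1  1  2  3  3  3  3  3
 2  0  1  1  2  3  4  4  4  4
 3  0  1  2  2  3  4  4  4  4
 0  0  1  2  2  3  4  4  5  5
 2  0  1  2  2  3  4  4  5  5
 1  0  1  2  2  3  4  4  5  6
 6  0  1  2  2  3  4  5  5  6
 0  0  1  2  2  3  4  5  6  6
dp[10][8] = 6. One LCS (by backtracking along matches): 3, 3, 2, 2, 0, 1.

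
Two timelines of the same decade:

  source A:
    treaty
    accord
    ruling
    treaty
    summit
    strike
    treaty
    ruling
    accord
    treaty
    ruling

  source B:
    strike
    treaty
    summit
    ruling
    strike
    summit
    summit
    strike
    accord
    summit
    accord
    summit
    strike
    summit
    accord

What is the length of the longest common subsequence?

5

Taking treaty (source A #1, source B #2), then accord (source A #2, source B #11), then summit (source A #5, source B #12), then strike (source A #6, source B #13), then accord (source A #9, source B #15) gives a common subsequence of length 5. dp[11][15] = 5 confirms this is the maximum.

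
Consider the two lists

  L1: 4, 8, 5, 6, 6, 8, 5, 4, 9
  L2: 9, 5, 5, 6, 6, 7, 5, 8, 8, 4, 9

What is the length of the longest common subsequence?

6

Let dp[i][j] be the LCS length of the first i values of L1 and the first j values of L2. dp[i][j] = dp[i-1][j-1]+1 when the i-th and j-th values match, else max(dp[i-1][j], dp[i][j-1]).
    ·  9  5  5  6  6  7  5  8  8  4  9
 ·  0  0  0  0  0  0  0  0  0  0  0  0
 4  0  0  0  0  0  0  0  0  0  0  1  1
 8  0  0  0  0  0  0  0  0  1  1  1  1
 5  0  0  1  1  1  1  1  1  1  1  1  1
 6  0  0  1  1  2  2  2  2  2  2  2  2
 6  0  0  1  1  2  3  3  3  3  3  3  3
 8  0  0  1  1  2  3  3  3  4  4  4  4
 5  0  0  1  2  2  3  3  4  4  4  4  4
 4  0  0  1  2  2  3  3  4  4  4  5  5
 9  0  1  1  2  2  3  3  4  4  4  5  6
dp[9][11] = 6. One LCS (by backtracking along matches): 5, 6, 6, 8, 4, 9.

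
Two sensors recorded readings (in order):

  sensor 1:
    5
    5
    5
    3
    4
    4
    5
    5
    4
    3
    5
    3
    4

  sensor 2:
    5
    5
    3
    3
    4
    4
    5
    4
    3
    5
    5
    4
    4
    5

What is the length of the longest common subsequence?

Taking 5 (sensor 1 #1, sensor 2 #1), 5 (sensor 1 #2, sensor 2 #2), 3 (sensor 1 #4, sensor 2 #4), 4 (sensor 1 #5, sensor 2 #5), 4 (sensor 1 #6, sensor 2 #6), 5 (sensor 1 #8, sensor 2 #7), 4 (sensor 1 #9, sensor 2 #8), 3 (sensor 1 #10, sensor 2 #9), 5 (sensor 1 #11, sensor 2 #11), 4 (sensor 1 #13, sensor 2 #13) gives a common subsequence of length 10. dp[13][14] = 10 confirms this is the maximum.

10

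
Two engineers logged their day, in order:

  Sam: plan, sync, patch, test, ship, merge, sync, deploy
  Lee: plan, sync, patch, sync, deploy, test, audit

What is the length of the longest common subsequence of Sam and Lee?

Pick plan at Sam[1]=Lee[1], sync at Sam[2]=Lee[2], patch at Sam[3]=Lee[3], sync at Sam[7]=Lee[4], deploy at Sam[8]=Lee[5]; all 5 tasks appear in both, in order. dp[8][7] = 5 confirms this is the maximum.

5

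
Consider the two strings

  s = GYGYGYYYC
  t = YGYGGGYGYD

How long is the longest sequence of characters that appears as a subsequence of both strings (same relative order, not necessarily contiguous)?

6

One common subsequence of length 6: G [1,2], then Y [2,3], then G [3,6], then Y [4,7], then G [5,8], then Y [6,9], and the DP table's final entry dp[9][10] is also 6, so no common subsequence is longer.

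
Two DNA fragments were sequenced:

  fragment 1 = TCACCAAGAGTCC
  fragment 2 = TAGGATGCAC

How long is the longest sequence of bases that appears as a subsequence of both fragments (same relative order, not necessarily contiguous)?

Taking T at fragment 1[1]=fragment 2[1], then A at fragment 1[3]=fragment 2[2], then G at fragment 1[8]=fragment 2[4], then A at fragment 1[9]=fragment 2[5], then G at fragment 1[10]=fragment 2[7], then C at fragment 1[12]=fragment 2[8], then C at fragment 1[13]=fragment 2[10] gives a common subsequence of length 7. The LCS DP gives dp[13][10] = 7, so this is optimal.

7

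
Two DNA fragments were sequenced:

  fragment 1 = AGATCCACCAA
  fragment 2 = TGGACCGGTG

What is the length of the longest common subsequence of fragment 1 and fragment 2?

4

Pick G (fragment 1 #2, fragment 2 #3); then A (fragment 1 #3, fragment 2 #4); then C (fragment 1 #5, fragment 2 #5); then C (fragment 1 #6, fragment 2 #6); all 4 bases appear in both, in order. dp[11][10] = 4 confirms this is the maximum.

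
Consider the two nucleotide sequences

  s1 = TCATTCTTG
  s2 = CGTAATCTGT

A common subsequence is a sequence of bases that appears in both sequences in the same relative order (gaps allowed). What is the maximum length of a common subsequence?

6

Pick T at s1[1]=s2[3], A at s1[3]=s2[5], T at s1[5]=s2[6], C at s1[6]=s2[7], T at s1[7]=s2[8], T at s1[8]=s2[10]; all 6 bases appear in both, in order. Since dp[9][10] = 6, nothing longer is possible.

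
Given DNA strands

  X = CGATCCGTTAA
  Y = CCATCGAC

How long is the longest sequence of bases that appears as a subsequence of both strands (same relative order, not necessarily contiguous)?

Let dp[i][j] be the LCS length of the first i bases of X and the first j bases of Y. dp[i][j] = dp[i-1][j-1]+1 when the i-th and j-th bases match, else max(dp[i-1][j], dp[i][j-1]).
    ·  C  C  A  T  C  G  A  C
 ·  0  0  0  0  0  0  0  0  0
 C  0  1  1  1  1  1  1  1  1
 G  0  1  1  1  1  1  2  2  2
 A  0  1  1  2  2  2  2  3  3
 T  0  1  1  2  3  3  3  3  3
 C  0  1  2  2  3  4  4  4  4
 C  0  1  2  2  3  4  4  4  5
 G  0  1  2  2  3  4  5  5  5
 T  0  1  2  2  3  4  5  5  5
 T  0  1  2  2  3  4  5  5  5
 A  0  1  2  3  3  4  5  6  6
 A  0  1  2  3  3  4  5  6  6
dp[11][8] = 6. One LCS (by backtracking along matches): CATCGA.

6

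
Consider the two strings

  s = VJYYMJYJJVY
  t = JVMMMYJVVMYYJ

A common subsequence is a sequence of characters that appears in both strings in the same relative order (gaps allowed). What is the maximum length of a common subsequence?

Let dp[i][j] be the LCS length of the first i characters of s and the first j characters of t. dp[i][j] = dp[i-1][j-1]+1 when the i-th and j-th characters match, else max(dp[i-1][j], dp[i][j-1]).
    ·  J  V  M  M  M  Y  J  V  V  M  Y  Y  J
 ·  0  0  0  0  0  0  0  0  0  0  0  0  0  0
 V  0  0  1  1  1  1  1  1  1  1  1  1  1  1
 J  0  1  1  1  1  1  1  2  2  2  2  2  2  2
 Y  0  1  1  1  1  1  2  2  2  2  2  3  3  3
 Y  0  1  1  1  1  1  2  2  2  2  2  3  4  4
 M  0  1  1  2  2  2  2  2  2  2  3  3  4  4
 J  0  1  1  2  2  2  2  3  3  3  3  3  4  5
 Y  0  1  1  2  2  2  3  3  3  3  3  4  4  5
 J  0  1  1  2  2  2  3  4  4  4  4  4  4  5
 J  0  1  1  2  2  2  3  4  4  4  4  4  4  5
 V  0  1  2  2  2  2  3  4  5  5  5  5  5  5
 Y  0  1  2  2  2  2  3  4  5  5  5  6  6  6
dp[11][13] = 6. One LCS (by backtracking along matches): VMYJVY.

6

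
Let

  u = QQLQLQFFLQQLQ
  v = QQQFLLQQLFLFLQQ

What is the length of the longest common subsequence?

10

Pick Q [1,2] → Q [2,3] → L [3,6] → Q [4,8] → L [5,9] → F [7,10] → F [8,12] → L [9,13] → Q [11,14] → Q [13,15]; all 10 characters appear in both, in order, and the DP table's final entry dp[13][15] is also 10, so no common subsequence is longer.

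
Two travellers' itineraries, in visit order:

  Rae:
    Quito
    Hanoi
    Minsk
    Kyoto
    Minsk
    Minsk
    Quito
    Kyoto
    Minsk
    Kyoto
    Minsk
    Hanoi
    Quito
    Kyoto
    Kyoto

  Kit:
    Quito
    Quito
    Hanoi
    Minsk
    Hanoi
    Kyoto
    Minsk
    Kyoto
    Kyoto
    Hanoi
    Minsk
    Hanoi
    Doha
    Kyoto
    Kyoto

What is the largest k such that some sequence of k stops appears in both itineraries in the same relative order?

Pick Quito [1,2] → Hanoi [2,3] → Minsk [3,4] → Kyoto [4,6] → Minsk [6,7] → Kyoto [8,8] → Kyoto [10,9] → Minsk [11,11] → Hanoi [12,12] → Kyoto [14,14] → Kyoto [15,15]; all 11 stops appear in both, in order. The LCS DP gives dp[15][15] = 11, so this is optimal.

11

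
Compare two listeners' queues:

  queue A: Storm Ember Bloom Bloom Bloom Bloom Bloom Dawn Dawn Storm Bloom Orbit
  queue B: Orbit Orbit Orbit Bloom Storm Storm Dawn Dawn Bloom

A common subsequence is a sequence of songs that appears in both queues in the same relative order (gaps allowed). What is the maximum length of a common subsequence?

One common subsequence of length 4: Storm at queue A[1]=queue B[6]; then Dawn at queue A[8]=queue B[7]; then Dawn at queue A[9]=queue B[8]; then Bloom at queue A[11]=queue B[9], and the DP table's final entry dp[12][9] is also 4, so no common subsequence is longer.

4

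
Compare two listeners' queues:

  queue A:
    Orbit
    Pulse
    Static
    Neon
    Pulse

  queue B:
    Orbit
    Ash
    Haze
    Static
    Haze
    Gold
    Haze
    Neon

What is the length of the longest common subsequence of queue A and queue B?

3

Pick Orbit (queue A #1, queue B #1) → Static (queue A #3, queue B #4) → Neon (queue A #4, queue B #8); all 3 songs appear in both, in order. Since dp[5][8] = 3, nothing longer is possible.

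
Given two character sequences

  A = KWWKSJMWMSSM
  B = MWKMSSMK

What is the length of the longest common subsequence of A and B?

Let dp[i][j] be the LCS length of the first i characters of A and the first j characters of B. dp[i][j] = dp[i-1][j-1]+1 when the i-th and j-th characters match, else max(dp[i-1][j], dp[i][j-1]).
    ·  M  W  K  M  S  S  M  K
 ·  0  0  0  0  0  0  0  0  0
 K  0  0  0  1  1  1  1  1  1
 W  0  0  1  1  1  1  1  1  1
 W  0  0  1  1  1  1  1  1  1
 K  0  0  1  2  2  2  2  2  2
 S  0  0  1  2  2  3  3  3  3
 J  0  0  1  2  2  3  3  3  3
 M  0  1  1  2  3  3  3  4  4
 W  0  1  2  2  3  3  3  4  4
 M  0  1  2  2  3  3  3  4  4
 S  0  1  2  2  3  4  4  4  4
 S  0  1  2  2  3  4  5  5  5
 M  0  1  2  2  3  4  5  6  6
dp[12][8] = 6. One LCS (by backtracking along matches): WKMSSM.

6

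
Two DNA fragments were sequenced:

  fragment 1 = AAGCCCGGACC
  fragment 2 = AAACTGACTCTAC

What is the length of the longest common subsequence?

Match A [1,2] → A [2,3] → G [3,6] → C [4,8] → C [5,10] → A [9,12] → C [11,13] — 7 bases in the same relative order in both, and the DP table's final entry dp[11][13] is also 7, so no common subsequence is longer.

7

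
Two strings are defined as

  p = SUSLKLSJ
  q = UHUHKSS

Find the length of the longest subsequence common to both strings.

Let dp[i][j] be the LCS length of the first i characters of p and the first j characters of q. dp[i][j] = dp[i-1][j-1]+1 when the i-th and j-th characters match, else max(dp[i-1][j], dp[i][j-1]).
    ·  U  H  U  H  K  S  S
 ·  0  0  0  0  0  0  0  0
 S  0  0  0  0  0  0  1  1
 U  0  1  1  1  1  1  1  1
 S  0  1  1  1  1  1  2  2
 L  0  1  1  1  1  1  2  2
 K  0  1  1  1  1  2  2  2
 L  0  1  1  1  1  2  2  2
 S  0  1  1  1  1  2  3  3
 J  0  1  1  1  1  2  3  3
dp[8][7] = 3. One LCS (by backtracking along matches): USS.

3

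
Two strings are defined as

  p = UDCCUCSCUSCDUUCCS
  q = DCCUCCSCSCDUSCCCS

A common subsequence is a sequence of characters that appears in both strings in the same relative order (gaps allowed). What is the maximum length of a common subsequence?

Taking D (p #2, q #1) → C (p #3, q #2) → C (p #4, q #3) → U (p #5, q #4) → C (p #6, q #6) → S (p #7, q #7) → C (p #8, q #8) → S (p #10, q #9) → C (p #11, q #10) → D (p #12, q #11) → U (p #13, q #12) → C (p #15, q #15) → C (p #16, q #16) → S (p #17, q #17) gives a common subsequence of length 14, and the DP table's final entry dp[17][17] is also 14, so no common subsequence is longer.

14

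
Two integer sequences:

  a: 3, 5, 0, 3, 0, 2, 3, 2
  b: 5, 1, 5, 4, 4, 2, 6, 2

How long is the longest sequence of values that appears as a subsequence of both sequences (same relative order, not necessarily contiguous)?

Match 5 (a #2, b #3) → 2 (a #6, b #6) → 2 (a #8, b #8) — 3 values in the same relative order in both, and the DP table's final entry dp[8][8] is also 3, so no common subsequence is longer.

3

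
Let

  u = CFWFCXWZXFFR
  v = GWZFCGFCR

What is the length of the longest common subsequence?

Taking W at u[3]=v[2]; then F at u[4]=v[4]; then C at u[5]=v[5]; then F at u[10]=v[7]; then R at u[12]=v[9] gives a common subsequence of length 5. dp[12][9] = 5 confirms this is the maximum.

5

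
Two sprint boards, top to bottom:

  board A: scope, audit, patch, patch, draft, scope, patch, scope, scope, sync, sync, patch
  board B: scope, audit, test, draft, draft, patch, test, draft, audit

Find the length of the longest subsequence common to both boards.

One common subsequence of length 4: scope (board A #1, board B #1), audit (board A #2, board B #2), patch (board A #3, board B #6), draft (board A #5, board B #8). The LCS DP gives dp[12][9] = 4, so this is optimal.

4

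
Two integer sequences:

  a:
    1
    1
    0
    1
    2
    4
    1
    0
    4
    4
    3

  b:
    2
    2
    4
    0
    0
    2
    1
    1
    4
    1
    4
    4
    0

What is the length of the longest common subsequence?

Let dp[i][j] be the LCS length of the first i values of a and the first j values of b. dp[i][j] = dp[i-1][j-1]+1 when the i-th and j-th values match, else max(dp[i-1][j], dp[i][j-1]).
    ·  2  2  4  0  0  2  1  1  4  1  4  4  0
 ·  0  0  0  0  0  0  0  0  0  0  0  0  0  0
 1  0  0  0  0  0  0  0  1  1  1  1  1  1  1
 1  0  0  0  0  0  0  0  1  2  2  2  2  2  2
 0  0  0  0  0  1  1  1  1  2  2  2  2  2  3
 1  0  0  0  0  1  1  1  2  2  2  3  3  3  3
 2  0  1  1  1  1  1  2  2  2  2  3  3  3  3
 4  0  1  1  2  2  2  2  2  2  3  3  4  4  4
 1  0  1  1  2  2  2  2  3  3  3  4  4  4  4
 0  0  1  1  2  3  3  3  3  3  3  4  4  4  5
 4  0  1  1  2  3  3  3  3  3  4  4  5  5  5
 4  0  1  1  2  3  3  3  3  3  4  4  5  6  6
 3  0  1  1  2  3  3  3  3  3  4  4  5  6  6
dp[11][13] = 6. One LCS (by backtracking along matches): 1, 1, 4, 1, 4, 4.

6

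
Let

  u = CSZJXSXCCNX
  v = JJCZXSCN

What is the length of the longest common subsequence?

6

One common subsequence of length 6: C [1,3], then Z [3,4], then X [5,5], then S [6,6], then C [9,7], then N [10,8]. The LCS DP gives dp[11][8] = 6, so this is optimal.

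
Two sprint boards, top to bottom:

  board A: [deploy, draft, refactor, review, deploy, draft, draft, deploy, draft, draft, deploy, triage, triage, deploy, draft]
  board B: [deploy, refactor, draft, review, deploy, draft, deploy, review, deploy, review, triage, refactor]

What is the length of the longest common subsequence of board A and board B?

8

One common subsequence of length 8: deploy [1,1], draft [2,3], review [4,4], deploy [5,5], draft [7,6], deploy [8,7], deploy [11,9], triage [12,11]. Since dp[15][12] = 8, nothing longer is possible.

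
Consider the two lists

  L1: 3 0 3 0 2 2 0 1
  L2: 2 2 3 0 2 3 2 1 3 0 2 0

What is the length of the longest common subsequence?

Taking 3 [1,3] → 0 [2,4] → 3 [3,9] → 0 [4,10] → 2 [6,11] → 0 [7,12] gives a common subsequence of length 6. dp[8][12] = 6 confirms this is the maximum.

6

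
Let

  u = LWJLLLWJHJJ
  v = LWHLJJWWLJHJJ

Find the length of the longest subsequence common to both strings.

8

Let dp[i][j] be the LCS length of the first i characters of u and the first j characters of v. dp[i][j] = dp[i-1][j-1]+1 when the i-th and j-th characters match, else max(dp[i-1][j], dp[i][j-1]).
    ·  L  W  H  L  J  J  W  W  L  J  H  J  J
 ·  0  0  0  0  0  0  0  0  0  0  0  0  0  0
 L  0  1  1  1  1  1  1  1  1  1  1  1  1  1
 W  0  1  2  2  2  2  2  2  2  2  2  2  2  2
 J  0  1  2  2  2  3  3  3  3  3  3  3  3  3
 L  0  1  2  2  3  3  3  3  3  4  4  4  4  4
 L  0  1  2  2  3  3  3  3  3  4  4  4  4  4
 L  0  1  2  2  3  3  3  3  3  4  4  4  4  4
 W  0  1  2  2  3  3  3  4  4  4  4  4  4  4
 J  0  1  2  2  3  4  4  4  4  4  5  5  5  5
 H  0  1  2  3  3  4  4  4  4  4  5  6  6  6
 J  0  1  2  3  3  4  5  5  5  5  5  6  7  7
 J  0  1  2  3  3  4  5  5  5  5  6  6  7  8
dp[11][13] = 8. One LCS (by backtracking along matches): LWJLJHJJ.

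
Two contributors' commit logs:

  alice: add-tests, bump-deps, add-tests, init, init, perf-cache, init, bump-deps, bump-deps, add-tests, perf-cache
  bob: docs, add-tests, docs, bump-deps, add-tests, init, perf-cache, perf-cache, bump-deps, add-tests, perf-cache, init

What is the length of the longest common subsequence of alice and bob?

Taking add-tests at alice[1]=bob[2], then bump-deps at alice[2]=bob[4], then add-tests at alice[3]=bob[5], then init at alice[4]=bob[6], then perf-cache at alice[6]=bob[8], then bump-deps at alice[9]=bob[9], then add-tests at alice[10]=bob[10], then perf-cache at alice[11]=bob[11] gives a common subsequence of length 8. Since dp[11][12] = 8, nothing longer is possible.

8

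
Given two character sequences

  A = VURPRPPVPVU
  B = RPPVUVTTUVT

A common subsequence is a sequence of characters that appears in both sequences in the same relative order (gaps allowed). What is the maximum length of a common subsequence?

One common subsequence of length 6: R at A[5]=B[1], P at A[6]=B[2], P at A[7]=B[3], V at A[8]=B[4], V at A[10]=B[6], U at A[11]=B[9], and the DP table's final entry dp[11][11] is also 6, so no common subsequence is longer.

6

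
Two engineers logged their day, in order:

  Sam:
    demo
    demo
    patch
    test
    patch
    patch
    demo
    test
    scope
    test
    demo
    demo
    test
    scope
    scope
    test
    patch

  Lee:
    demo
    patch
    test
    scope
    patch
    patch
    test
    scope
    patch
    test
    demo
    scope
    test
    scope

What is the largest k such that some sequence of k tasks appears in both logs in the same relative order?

11

Taking demo (Sam #2, Lee #1); then patch (Sam #3, Lee #2); then test (Sam #4, Lee #3); then patch (Sam #5, Lee #5); then patch (Sam #6, Lee #6); then test (Sam #8, Lee #7); then scope (Sam #9, Lee #8); then test (Sam #10, Lee #10); then demo (Sam #11, Lee #11); then test (Sam #13, Lee #13); then scope (Sam #15, Lee #14) gives a common subsequence of length 11. dp[17][14] = 11 confirms this is the maximum.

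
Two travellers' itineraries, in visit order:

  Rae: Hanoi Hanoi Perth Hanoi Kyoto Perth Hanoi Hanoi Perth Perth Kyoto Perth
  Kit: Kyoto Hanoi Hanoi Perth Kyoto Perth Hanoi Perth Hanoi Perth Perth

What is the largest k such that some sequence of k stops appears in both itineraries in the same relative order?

9

Pick Hanoi [1,2], Hanoi [2,3], Perth [3,4], Kyoto [5,5], Perth [6,6], Hanoi [7,7], Hanoi [8,9], Perth [10,10], Perth [12,11]; all 9 stops appear in both, in order. dp[12][11] = 9 confirms this is the maximum.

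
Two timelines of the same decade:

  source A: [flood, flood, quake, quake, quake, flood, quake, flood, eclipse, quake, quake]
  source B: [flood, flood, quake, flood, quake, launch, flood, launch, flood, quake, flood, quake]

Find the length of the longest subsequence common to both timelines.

8

Taking flood at source A[1]=source B[1] → flood at source A[2]=source B[2] → quake at source A[3]=source B[3] → quake at source A[4]=source B[5] → flood at source A[6]=source B[9] → quake at source A[7]=source B[10] → flood at source A[8]=source B[11] → quake at source A[11]=source B[12] gives a common subsequence of length 8, and the DP table's final entry dp[11][12] is also 8, so no common subsequence is longer.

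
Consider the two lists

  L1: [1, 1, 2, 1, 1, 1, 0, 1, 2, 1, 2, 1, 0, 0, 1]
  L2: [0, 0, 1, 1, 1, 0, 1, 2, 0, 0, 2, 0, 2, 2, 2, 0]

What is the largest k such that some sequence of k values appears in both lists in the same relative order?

9

Taking 1 at L1[4]=L2[3]; then 1 at L1[5]=L2[4]; then 1 at L1[6]=L2[5]; then 0 at L1[7]=L2[6]; then 1 at L1[8]=L2[7]; then 2 at L1[9]=L2[8]; then 2 at L1[11]=L2[11]; then 0 at L1[13]=L2[12]; then 0 at L1[14]=L2[16] gives a common subsequence of length 9. The LCS DP gives dp[15][16] = 9, so this is optimal.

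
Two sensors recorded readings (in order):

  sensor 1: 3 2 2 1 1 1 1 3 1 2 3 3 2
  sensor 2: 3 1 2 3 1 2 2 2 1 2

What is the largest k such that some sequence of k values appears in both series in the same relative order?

6

Match 3 at sensor 1[1]=sensor 2[1], 2 at sensor 1[3]=sensor 2[3], 3 at sensor 1[8]=sensor 2[4], 1 at sensor 1[9]=sensor 2[5], 2 at sensor 1[10]=sensor 2[8], 2 at sensor 1[13]=sensor 2[10] — 6 values in the same relative order in both. The LCS DP gives dp[13][10] = 6, so this is optimal.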